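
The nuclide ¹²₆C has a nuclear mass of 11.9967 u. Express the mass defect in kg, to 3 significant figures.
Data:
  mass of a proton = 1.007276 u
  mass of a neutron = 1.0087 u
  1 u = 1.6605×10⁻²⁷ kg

1.65e-28 kg

Mass of separated nucleons = 6(1.007276) + 6(1.0087) = 6.043656 + 6.0522 = 12.095856 u
The mass defect is 12.095856 − 11.9967 = 0.099156 u.
In SI units: 0.099156 u × 1.6605×10⁻²⁷ kg/u = 1.6465e-28 kg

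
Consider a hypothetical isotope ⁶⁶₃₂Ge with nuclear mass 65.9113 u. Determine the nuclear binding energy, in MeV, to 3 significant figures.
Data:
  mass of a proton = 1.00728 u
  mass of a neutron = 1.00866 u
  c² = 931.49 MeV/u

Σm = 32·m_p + 34·m_n = 32.23296 + 34.29444 = 66.52740 u
The mass defect is 66.52740 − 65.9113 = 0.61610 u.
Converting to energy: 0.61610 u × 931.49 MeV/u = 573.891 MeV

574 MeV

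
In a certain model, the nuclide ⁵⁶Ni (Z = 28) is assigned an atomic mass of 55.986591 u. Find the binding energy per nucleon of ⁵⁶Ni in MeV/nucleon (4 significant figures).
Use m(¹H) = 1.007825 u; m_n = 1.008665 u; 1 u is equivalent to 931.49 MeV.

Z = 28, so N = A − Z = 56 − 28 = 28.
Total constituent mass: 28 × 1.007825 + 28 × 1.008665 = 56.461720 u
Mass defect Δm = 56.461720 − 55.986591 = 0.475129 u
Binding energy = Δm·c² = 0.475129 × 931.49 MeV/u = 442.578 MeV
Dividing by A = 56 gives 7.903 MeV per nucleon.

7.903 MeV/nucleon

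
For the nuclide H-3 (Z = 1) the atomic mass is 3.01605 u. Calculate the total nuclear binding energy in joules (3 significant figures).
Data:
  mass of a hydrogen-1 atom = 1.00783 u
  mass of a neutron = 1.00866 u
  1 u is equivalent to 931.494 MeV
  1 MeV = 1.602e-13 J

The nucleus contains 1 protons and 3 − 1 = 2 neutrons.
Σm = 1·m(¹H) + 2·m_n = 1.00783 + 2.01732 = 3.02515 u
The mass defect is 3.02515 − 3.01605 = 0.00910 u.
Converting to energy: 0.00910 u × 931.494 MeV/u = 8.47660 MeV
In joules: 8.47660 MeV × 1.602e-13 J/MeV = 1.3580e-12 J

1.36e-12 J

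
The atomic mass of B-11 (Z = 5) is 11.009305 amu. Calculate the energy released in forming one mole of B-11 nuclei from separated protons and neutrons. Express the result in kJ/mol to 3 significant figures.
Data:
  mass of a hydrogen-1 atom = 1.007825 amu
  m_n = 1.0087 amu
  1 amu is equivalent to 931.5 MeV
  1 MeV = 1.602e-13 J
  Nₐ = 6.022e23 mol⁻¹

7.37e+09 kJ/mol

Z = 5, so N = A − Z = 11 − 5 = 6.
Mass of separated nucleons = 5(1.007825) + 6(1.0087) = 5.039125 + 6.0522 = 11.091325 amu
Mass defect Δm = 11.091325 − 11.009305 = 0.082020 amu
E_B = 0.082020 × 931.5 = 76.4016 MeV
Per nucleus in joules: 76.4016 MeV × 1.602e-13 J/MeV = 1.2240e-11 J
Per mole: 1.2240e-11 J × 6.022e23 mol⁻¹ = 7.3709e+12 J/mol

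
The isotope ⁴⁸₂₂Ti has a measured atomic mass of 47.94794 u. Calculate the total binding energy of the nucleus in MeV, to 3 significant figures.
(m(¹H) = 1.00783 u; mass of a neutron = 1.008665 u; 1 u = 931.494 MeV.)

Mass of separated nucleons = 22(1.00783) + 26(1.008665) = 22.17226 + 26.225290 = 48.397550 u
The mass defect is 48.397550 − 47.94794 = 0.449610 u.
Converting to energy: 0.449610 u × 931.494 MeV/u = 418.809 MeV

419 MeV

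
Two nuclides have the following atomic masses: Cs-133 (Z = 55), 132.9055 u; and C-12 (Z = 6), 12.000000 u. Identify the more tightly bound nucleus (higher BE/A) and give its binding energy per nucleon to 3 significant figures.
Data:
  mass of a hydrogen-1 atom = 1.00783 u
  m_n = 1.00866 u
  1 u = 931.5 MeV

Cs-133: Σm = 55(1.00783) + 78(1.00866) = 134.10613 u; Δm = 1.20063 u; E_B = 1118.4 MeV; E_B/A = 8.409 MeV
C-12: Σm = 6(1.00783) + 6(1.00866) = 12.09894 u; Δm = 0.098940 u; E_B = 92.163 MeV; E_B/A = 7.680 MeV
Cs-133 has the higher binding energy per nucleon, so it is the more tightly bound nucleus.

Cs-133; 8.41 MeV/nucleon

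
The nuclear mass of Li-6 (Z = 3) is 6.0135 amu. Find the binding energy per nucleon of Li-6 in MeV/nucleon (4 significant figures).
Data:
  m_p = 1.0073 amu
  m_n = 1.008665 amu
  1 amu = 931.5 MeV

5.340 MeV/nucleon

With 3 protons and 3 neutrons (A = 6):
Mass of separated nucleons = 3(1.0073) + 3(1.008665) = 3.0219 + 3.025995 = 6.047895 amu
Mass defect Δm = 6.047895 − 6.0135 = 0.034395 amu
E_B = 0.034395 × 931.5 = 32.0389 MeV
BE/A = 32.0389 MeV / 6 = 5.340 MeV/nucleon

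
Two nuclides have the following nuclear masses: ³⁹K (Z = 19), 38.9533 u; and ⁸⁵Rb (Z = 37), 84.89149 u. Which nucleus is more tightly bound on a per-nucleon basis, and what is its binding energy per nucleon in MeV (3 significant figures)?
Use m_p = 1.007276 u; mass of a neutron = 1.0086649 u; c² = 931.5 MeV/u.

⁸⁵Rb; 8.70 MeV/nucleon

³⁹K: Σm = 19(1.007276) + 20(1.0086649) = 39.3115420 u; Δm = 0.3582420 u; E_B = 333.70 MeV; E_B/A = 8.556 MeV
⁸⁵Rb: Σm = 37(1.007276) + 48(1.0086649) = 85.6851272 u; Δm = 0.7936372 u; E_B = 739.27 MeV; E_B/A = 8.697 MeV
⁸⁵Rb has the higher binding energy per nucleon, so it is the more tightly bound nucleus.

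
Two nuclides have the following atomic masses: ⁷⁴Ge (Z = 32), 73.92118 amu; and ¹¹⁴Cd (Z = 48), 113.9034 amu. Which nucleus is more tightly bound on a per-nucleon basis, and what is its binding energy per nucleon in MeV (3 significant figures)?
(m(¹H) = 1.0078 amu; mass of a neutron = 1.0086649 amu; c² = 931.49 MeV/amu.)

⁷⁴Ge: Σm = 32(1.0078) + 42(1.0086649) = 74.6135258 amu; Δm = 0.6923458 amu; E_B = 644.91 MeV; E_B/A = 8.715 MeV
¹¹⁴Cd: Σm = 48(1.0078) + 66(1.0086649) = 114.9462834 amu; Δm = 1.0428834 amu; E_B = 971.44 MeV; E_B/A = 8.521 MeV
⁷⁴Ge has the higher binding energy per nucleon, so it is the more tightly bound nucleus.

⁷⁴Ge; 8.72 MeV/nucleon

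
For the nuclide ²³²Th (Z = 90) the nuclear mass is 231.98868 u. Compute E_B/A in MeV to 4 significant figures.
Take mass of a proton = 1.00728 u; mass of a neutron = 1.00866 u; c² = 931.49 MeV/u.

7.613 MeV/nucleon

Total constituent mass: 90 × 1.00728 + 142 × 1.00866 = 233.88492 u
Mass defect Δm = 233.88492 − 231.98868 = 1.89624 u
Binding energy = Δm·c² = 1.89624 × 931.49 MeV/u = 1766.33 MeV
Dividing by A = 232 gives 7.613 MeV per nucleon.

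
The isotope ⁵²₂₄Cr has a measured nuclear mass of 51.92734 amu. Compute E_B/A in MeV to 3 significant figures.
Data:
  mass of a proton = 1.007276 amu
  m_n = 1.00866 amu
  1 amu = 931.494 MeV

8.77 MeV/nucleon

The nucleus contains 24 protons and 52 − 24 = 28 neutrons.
Σm = 24·m_p + 28·m_n = 24.174624 + 28.24248 = 52.417104 amu
Δm = 52.417104 − 51.92734 = 0.489764 amu
Converting to energy: 0.489764 amu × 931.494 MeV/amu = 456.212 MeV
Dividing by A = 52 gives 8.773 MeV per nucleon.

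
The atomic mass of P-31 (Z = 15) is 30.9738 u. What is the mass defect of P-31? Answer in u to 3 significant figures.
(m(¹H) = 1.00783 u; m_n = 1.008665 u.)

0.282 u

Z = 15, so N = A − Z = 31 − 15 = 16.
Σm = 15·m(¹H) + 16·m_n = 15.11745 + 16.138640 = 31.256090 u
The mass defect is 31.256090 − 30.9738 = 0.282290 u.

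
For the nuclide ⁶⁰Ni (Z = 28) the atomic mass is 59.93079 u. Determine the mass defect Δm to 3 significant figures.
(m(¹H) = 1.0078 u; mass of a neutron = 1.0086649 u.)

Total constituent mass: 28 × 1.0078 + 32 × 1.0086649 = 60.4956768 u
Mass defect Δm = 60.4956768 − 59.93079 = 0.5648868 u

0.565 u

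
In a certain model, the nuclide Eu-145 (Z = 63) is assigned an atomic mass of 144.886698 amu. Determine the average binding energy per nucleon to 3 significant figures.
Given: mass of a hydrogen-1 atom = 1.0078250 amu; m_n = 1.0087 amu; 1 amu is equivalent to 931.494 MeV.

8.48 MeV/nucleon

With 63 protons and 82 neutrons (A = 145):
Total constituent mass: 63 × 1.0078250 + 82 × 1.0087 = 146.2063750 amu
The mass defect is 146.2063750 − 144.886698 = 1.3196770 amu.
Binding energy = Δm·c² = 1.3196770 × 931.494 MeV/amu = 1229.27 MeV
BE/A = 1229.27 MeV / 145 = 8.478 MeV/nucleon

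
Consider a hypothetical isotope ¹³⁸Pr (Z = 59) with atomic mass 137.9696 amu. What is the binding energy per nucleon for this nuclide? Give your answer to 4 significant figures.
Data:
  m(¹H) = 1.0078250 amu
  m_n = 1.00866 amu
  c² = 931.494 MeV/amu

7.939 MeV/nucleon

Z = 59, so N = A − Z = 138 − 59 = 79.
Mass of separated nucleons = 59(1.0078250) + 79(1.00866) = 59.4616750 + 79.68414 = 139.1458150 amu
Mass defect Δm = 139.1458150 − 137.9696 = 1.1762150 amu
Binding energy = Δm·c² = 1.1762150 × 931.494 MeV/amu = 1095.64 MeV
Per nucleon: 1095.64 / 138 = 7.939 MeV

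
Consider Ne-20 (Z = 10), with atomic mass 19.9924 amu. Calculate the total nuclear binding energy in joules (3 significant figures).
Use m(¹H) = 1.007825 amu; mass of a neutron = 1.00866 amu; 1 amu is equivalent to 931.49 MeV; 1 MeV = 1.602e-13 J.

2.57e-11 J

With 10 protons and 10 neutrons (A = 20):
Mass of separated nucleons = 10(1.007825) + 10(1.00866) = 10.078250 + 10.08660 = 20.164850 amu
The mass defect is 20.164850 − 19.9924 = 0.172450 amu.
Binding energy = Δm·c² = 0.172450 × 931.49 MeV/amu = 160.635 MeV
In joules: 160.635 MeV × 1.602e-13 J/MeV = 2.5734e-11 J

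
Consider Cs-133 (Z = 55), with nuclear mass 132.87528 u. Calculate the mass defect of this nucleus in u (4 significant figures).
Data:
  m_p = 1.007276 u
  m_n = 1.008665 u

1.201 u

With 55 protons and 78 neutrons (A = 133):
Mass of separated nucleons = 55(1.007276) + 78(1.008665) = 55.400180 + 78.675870 = 134.076050 u
The mass defect is 134.076050 − 132.87528 = 1.200770 u.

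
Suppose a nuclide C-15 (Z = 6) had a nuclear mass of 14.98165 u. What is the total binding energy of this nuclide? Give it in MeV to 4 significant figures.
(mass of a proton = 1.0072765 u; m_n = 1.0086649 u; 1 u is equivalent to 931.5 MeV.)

Total constituent mass: 6 × 1.0072765 + 9 × 1.0086649 = 15.1216431 u
The mass defect is 15.1216431 − 14.98165 = 0.1399931 u.
Binding energy = Δm·c² = 0.1399931 × 931.5 MeV/u = 130.404 MeV

130.4 MeV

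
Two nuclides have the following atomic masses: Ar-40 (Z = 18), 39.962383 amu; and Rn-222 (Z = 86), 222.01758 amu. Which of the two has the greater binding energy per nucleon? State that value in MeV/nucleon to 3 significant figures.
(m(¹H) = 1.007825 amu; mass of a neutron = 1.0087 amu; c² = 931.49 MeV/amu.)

Ar-40; 8.61 MeV/nucleon

Ar-40: Σm = 18(1.007825) + 22(1.0087) = 40.332250 amu; Δm = 0.369867 amu; E_B = 344.53 MeV; E_B/A = 8.613 MeV
Rn-222: Σm = 86(1.007825) + 136(1.0087) = 223.856150 amu; Δm = 1.838570 amu; E_B = 1712.6 MeV; E_B/A = 7.714 MeV
Ar-40 has the higher binding energy per nucleon, so it is the more tightly bound nucleus.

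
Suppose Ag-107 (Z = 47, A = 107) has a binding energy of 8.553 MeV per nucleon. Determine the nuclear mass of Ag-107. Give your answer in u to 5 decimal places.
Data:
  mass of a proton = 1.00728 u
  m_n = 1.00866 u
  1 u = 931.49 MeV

106.87928 u

Total binding energy = 107 × 8.553 = 915.171 MeV
Mass defect = 915.171 MeV / (931.49 MeV/u) = 0.9824808 u
Constituent mass = 47(1.00728) + 60(1.00866) = 107.86176 u
Nuclear mass = 107.86176 − 0.9824808 = 106.8792792 u ≈ 106.87928 u (to 5 decimal places)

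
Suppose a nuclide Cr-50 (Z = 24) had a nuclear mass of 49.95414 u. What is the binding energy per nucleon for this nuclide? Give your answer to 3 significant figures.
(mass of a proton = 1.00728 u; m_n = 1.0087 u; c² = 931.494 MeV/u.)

Z = 24, so N = A − Z = 50 − 24 = 26.
Σm = 24·m_p + 26·m_n = 24.17472 + 26.2262 = 50.40092 u
Δm = 50.40092 − 49.95414 = 0.44678 u
Converting to energy: 0.44678 u × 931.494 MeV/u = 416.173 MeV
Dividing by A = 50 gives 8.323 MeV per nucleon.

8.32 MeV/nucleon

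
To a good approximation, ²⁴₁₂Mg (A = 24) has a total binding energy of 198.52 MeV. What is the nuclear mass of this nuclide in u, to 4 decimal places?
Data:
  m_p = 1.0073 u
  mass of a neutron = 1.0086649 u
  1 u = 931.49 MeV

Mass defect = 198.52 MeV / (931.49 MeV/u) = 0.213121 u
Constituent mass = 12(1.0073) + 12(1.0086649) = 24.1915788 u
Nuclear mass = 24.1915788 − 0.213121 = 23.9784578 u ≈ 23.9785 u (to 4 decimal places)

23.9785 u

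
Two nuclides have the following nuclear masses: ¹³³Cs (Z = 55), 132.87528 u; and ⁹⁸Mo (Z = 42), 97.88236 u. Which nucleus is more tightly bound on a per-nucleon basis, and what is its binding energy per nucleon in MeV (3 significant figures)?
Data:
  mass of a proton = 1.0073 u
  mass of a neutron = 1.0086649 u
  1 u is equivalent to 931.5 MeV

⁹⁸Mo; 8.64 MeV/nucleon

¹³³Cs: Σm = 55(1.0073) + 78(1.0086649) = 134.0773622 u; Δm = 1.2020822 u; E_B = 1119.7 MeV; E_B/A = 8.419 MeV
⁹⁸Mo: Σm = 42(1.0073) + 56(1.0086649) = 98.7918344 u; Δm = 0.9094744 u; E_B = 847.175 MeV; E_B/A = 8.6446 MeV
⁹⁸Mo has the higher binding energy per nucleon, so it is the more tightly bound nucleus.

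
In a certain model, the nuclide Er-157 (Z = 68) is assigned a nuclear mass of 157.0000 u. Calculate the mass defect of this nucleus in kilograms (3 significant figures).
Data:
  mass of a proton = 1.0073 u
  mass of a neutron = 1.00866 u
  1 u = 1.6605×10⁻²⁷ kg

Mass of separated nucleons = 68(1.0073) + 89(1.00866) = 68.4964 + 89.77074 = 158.26714 u
The mass defect is 158.26714 − 157.0000 = 1.26714 u.
In SI units: 1.26714 u × 1.6605×10⁻²⁷ kg/u = 2.1041e-27 kg

2.10e-27 kg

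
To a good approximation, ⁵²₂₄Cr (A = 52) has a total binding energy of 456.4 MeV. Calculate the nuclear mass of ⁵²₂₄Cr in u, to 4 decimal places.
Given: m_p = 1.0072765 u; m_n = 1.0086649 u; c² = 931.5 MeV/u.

Mass defect = 456.4 MeV / (931.5 MeV/u) = 0.489962 u
Constituent mass = 24(1.0072765) + 28(1.0086649) = 52.4172532 u
Nuclear mass = 52.4172532 − 0.489962 = 51.9272912 u ≈ 51.9273 u (to 4 decimal places)

51.9273 u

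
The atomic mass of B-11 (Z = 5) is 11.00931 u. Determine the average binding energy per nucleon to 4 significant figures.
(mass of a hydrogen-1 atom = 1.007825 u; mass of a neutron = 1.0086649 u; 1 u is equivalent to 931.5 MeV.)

The nucleus contains 5 protons and 11 − 5 = 6 neutrons.
Total constituent mass: 5 × 1.007825 + 6 × 1.0086649 = 11.0911144 u
The mass defect is 11.0911144 − 11.00931 = 0.0818044 u.
Converting to energy: 0.0818044 u × 931.5 MeV/u = 76.2008 MeV
BE/A = 76.2008 MeV / 11 = 6.927 MeV/nucleon

6.927 MeV/nucleon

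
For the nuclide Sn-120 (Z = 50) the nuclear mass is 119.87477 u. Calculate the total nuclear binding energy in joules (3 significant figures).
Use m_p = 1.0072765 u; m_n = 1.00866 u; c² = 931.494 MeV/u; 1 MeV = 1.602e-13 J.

Z = 50, so N = A − Z = 120 − 50 = 70.
Mass of separated nucleons = 50(1.0072765) + 70(1.00866) = 50.3638250 + 70.60620 = 120.9700250 u
Mass defect Δm = 120.9700250 − 119.87477 = 1.0952550 u
Converting to energy: 1.0952550 u × 931.494 MeV/u = 1020.22 MeV
In joules: 1020.22 MeV × 1.602e-13 J/MeV = 1.6344e-10 J

1.63e-10 J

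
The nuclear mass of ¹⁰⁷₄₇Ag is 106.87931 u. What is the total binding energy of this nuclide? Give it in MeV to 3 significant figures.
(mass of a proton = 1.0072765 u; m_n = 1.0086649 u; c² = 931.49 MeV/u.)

Total constituent mass: 47 × 1.0072765 + 60 × 1.0086649 = 107.8618895 u
Δm = 107.8618895 − 106.87931 = 0.9825795 u
E_B = 0.9825795 × 931.49 = 915.263 MeV

915 MeV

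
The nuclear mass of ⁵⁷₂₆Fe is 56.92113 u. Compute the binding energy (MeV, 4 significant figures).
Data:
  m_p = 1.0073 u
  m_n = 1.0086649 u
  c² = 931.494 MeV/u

500.5 MeV

Mass of separated nucleons = 26(1.0073) + 31(1.0086649) = 26.1898 + 31.2686119 = 57.4584119 u
The mass defect is 57.4584119 − 56.92113 = 0.5372819 u.
E_B = 0.5372819 × 931.494 = 500.475 MeV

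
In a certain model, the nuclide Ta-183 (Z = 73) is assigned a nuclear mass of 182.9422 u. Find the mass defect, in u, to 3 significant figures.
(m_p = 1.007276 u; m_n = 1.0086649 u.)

1.54 u

Mass of separated nucleons = 73(1.007276) + 110(1.0086649) = 73.531148 + 110.9531390 = 184.4842870 u
Δm = 184.4842870 − 182.9422 = 1.5420870 u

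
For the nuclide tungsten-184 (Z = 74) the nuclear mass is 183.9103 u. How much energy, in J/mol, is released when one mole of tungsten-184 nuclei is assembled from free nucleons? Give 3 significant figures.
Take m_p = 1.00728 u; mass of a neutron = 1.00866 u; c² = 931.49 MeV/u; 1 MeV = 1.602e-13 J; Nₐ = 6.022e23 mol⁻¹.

1.42e+14 J/mol

The nucleus contains 74 protons and 184 − 74 = 110 neutrons.
Σm = 74·m_p + 110·m_n = 74.53872 + 110.95260 = 185.49132 u
Δm = 185.49132 − 183.9103 = 1.58102 u
Binding energy = Δm·c² = 1.58102 × 931.49 MeV/u = 1472.70 MeV
Per nucleus in joules: 1472.70 MeV × 1.602e-13 J/MeV = 2.3593e-10 J
Per mole: 2.3593e-10 J × 6.022e23 mol⁻¹ = 1.4208e+14 J/mol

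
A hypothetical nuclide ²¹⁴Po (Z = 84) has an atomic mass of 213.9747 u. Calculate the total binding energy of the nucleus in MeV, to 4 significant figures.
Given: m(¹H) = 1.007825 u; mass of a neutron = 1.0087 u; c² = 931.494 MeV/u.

1689 MeV

Mass of separated nucleons = 84(1.007825) + 130(1.0087) = 84.657300 + 131.1310 = 215.788300 u
Mass defect Δm = 215.788300 − 213.9747 = 1.813600 u
Binding energy = Δm·c² = 1.813600 × 931.494 MeV/u = 1689.36 MeV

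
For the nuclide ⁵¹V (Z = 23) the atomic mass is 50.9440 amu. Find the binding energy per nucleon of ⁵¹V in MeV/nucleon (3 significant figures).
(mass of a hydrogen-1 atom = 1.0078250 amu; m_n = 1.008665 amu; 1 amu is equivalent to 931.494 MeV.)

8.74 MeV/nucleon

Σm = 23·m(¹H) + 28·m_n = 23.1799750 + 28.242620 = 51.4225950 amu
Δm = 51.4225950 − 50.9440 = 0.4785950 amu
E_B = 0.4785950 × 931.494 = 445.808 MeV
BE/A = 445.808 MeV / 51 = 8.741 MeV/nucleon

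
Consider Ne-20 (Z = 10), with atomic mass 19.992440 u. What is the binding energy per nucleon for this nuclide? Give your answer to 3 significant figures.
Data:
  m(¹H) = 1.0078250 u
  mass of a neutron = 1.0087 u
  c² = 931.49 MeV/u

8.05 MeV/nucleon

Z = 10, so N = A − Z = 20 − 10 = 10.
Mass of separated nucleons = 10(1.0078250) + 10(1.0087) = 10.0782500 + 10.0870 = 20.1652500 u
Mass defect Δm = 20.1652500 − 19.992440 = 0.1728100 u
Binding energy = Δm·c² = 0.1728100 × 931.49 MeV/u = 160.971 MeV
Dividing by A = 20 gives 8.049 MeV per nucleon.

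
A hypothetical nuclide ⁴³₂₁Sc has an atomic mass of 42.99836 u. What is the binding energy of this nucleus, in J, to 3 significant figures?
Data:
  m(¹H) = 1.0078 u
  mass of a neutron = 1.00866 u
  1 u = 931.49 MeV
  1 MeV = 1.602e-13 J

With 21 protons and 22 neutrons (A = 43):
Total constituent mass: 21 × 1.0078 + 22 × 1.00866 = 43.35432 u
Δm = 43.35432 − 42.99836 = 0.35596 u
E_B = 0.35596 × 931.49 = 331.573 MeV
In joules: 331.573 MeV × 1.602e-13 J/MeV = 5.3118e-11 J

5.31e-11 J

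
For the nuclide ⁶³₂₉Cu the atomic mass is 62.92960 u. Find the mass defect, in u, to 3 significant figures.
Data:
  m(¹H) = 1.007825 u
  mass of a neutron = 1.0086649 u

0.592 u

Z = 29, so N = A − Z = 63 − 29 = 34.
Total constituent mass: 29 × 1.007825 + 34 × 1.0086649 = 63.5215316 u
Mass defect Δm = 63.5215316 − 62.92960 = 0.5919316 u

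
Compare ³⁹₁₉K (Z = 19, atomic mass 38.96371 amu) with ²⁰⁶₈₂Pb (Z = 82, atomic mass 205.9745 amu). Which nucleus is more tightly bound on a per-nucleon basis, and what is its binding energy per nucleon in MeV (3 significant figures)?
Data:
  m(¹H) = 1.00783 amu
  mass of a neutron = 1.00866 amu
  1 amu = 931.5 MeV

³⁹₁₉K: Σm = 19(1.00783) + 20(1.00866) = 39.32197 amu; Δm = 0.35826 amu; E_B = 333.72 MeV; E_B/A = 8.557 MeV
²⁰⁶₈₂Pb: Σm = 82(1.00783) + 124(1.00866) = 207.71590 amu; Δm = 1.74140 amu; E_B = 1622.1 MeV; E_B/A = 7.874 MeV
³⁹₁₉K has the higher binding energy per nucleon, so it is the more tightly bound nucleus.

³⁹₁₉K; 8.56 MeV/nucleon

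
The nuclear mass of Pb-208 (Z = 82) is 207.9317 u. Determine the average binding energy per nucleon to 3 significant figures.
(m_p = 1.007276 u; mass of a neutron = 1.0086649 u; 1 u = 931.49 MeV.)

7.87 MeV/nucleon

With 82 protons and 126 neutrons (A = 208):
Total constituent mass: 82 × 1.007276 + 126 × 1.0086649 = 209.6884094 u
Mass defect Δm = 209.6884094 − 207.9317 = 1.7567094 u
Binding energy = Δm·c² = 1.7567094 × 931.49 MeV/u = 1636.36 MeV
Per nucleon: 1636.36 / 208 = 7.867 MeV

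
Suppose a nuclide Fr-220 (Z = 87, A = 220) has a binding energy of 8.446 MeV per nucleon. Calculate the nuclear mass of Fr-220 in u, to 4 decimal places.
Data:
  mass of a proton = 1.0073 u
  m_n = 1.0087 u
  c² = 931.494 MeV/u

Total binding energy = 220 × 8.446 = 1858.120 MeV
Mass defect = 1858.120 MeV / (931.494 MeV/u) = 1.994774 u
Constituent mass = 87(1.0073) + 133(1.0087) = 221.7922 u
Nuclear mass = 221.7922 − 1.994774 = 219.797426 u ≈ 219.7974 u (to 4 decimal places)

219.7974 u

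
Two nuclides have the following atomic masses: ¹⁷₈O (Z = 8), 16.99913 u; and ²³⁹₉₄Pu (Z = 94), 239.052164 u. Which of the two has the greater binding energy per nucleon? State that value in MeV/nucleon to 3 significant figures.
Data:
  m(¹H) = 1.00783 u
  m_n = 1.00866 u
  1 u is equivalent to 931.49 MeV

¹⁷₈O: Σm = 8(1.00783) + 9(1.00866) = 17.14058 u; Δm = 0.14145 u; E_B = 131.76 MeV; E_B/A = 7.751 MeV
²³⁹₉₄Pu: Σm = 94(1.00783) + 145(1.00866) = 240.99172 u; Δm = 1.939556 u; E_B = 1806.7 MeV; E_B/A = 7.559 MeV
¹⁷₈O has the higher binding energy per nucleon, so it is the more tightly bound nucleus.

¹⁷₈O; 7.75 MeV/nucleon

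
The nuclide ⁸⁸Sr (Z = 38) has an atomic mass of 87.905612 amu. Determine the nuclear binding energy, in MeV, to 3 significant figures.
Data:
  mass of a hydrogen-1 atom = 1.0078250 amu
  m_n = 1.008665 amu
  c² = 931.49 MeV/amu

Σm = 38·m(¹H) + 50·m_n = 38.2973500 + 50.433250 = 88.7306000 amu
Δm = 88.7306000 − 87.905612 = 0.8249880 amu
Converting to energy: 0.8249880 amu × 931.49 MeV/amu = 768.468 MeV

768 MeV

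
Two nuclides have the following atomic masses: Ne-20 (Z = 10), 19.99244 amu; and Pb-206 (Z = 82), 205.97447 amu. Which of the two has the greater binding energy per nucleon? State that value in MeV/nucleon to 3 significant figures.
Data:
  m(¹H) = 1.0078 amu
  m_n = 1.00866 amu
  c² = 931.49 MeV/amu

Ne-20: Σm = 10(1.0078) + 10(1.00866) = 20.16460 amu; Δm = 0.17216 amu; E_B = 160.365 MeV; E_B/A = 8.018 MeV
Pb-206: Σm = 82(1.0078) + 124(1.00866) = 207.71344 amu; Δm = 1.73897 amu; E_B = 1619.8 MeV; E_B/A = 7.863 MeV
Ne-20 has the higher binding energy per nucleon, so it is the more tightly bound nucleus.

Ne-20; 8.02 MeV/nucleon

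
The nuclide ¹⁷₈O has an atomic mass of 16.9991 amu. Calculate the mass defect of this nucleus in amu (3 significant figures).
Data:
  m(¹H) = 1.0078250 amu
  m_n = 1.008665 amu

Z = 8, so N = A − Z = 17 − 8 = 9.
Σm = 8·m(¹H) + 9·m_n = 8.0626000 + 9.077985 = 17.1405850 amu
The mass defect is 17.1405850 − 16.9991 = 0.1414850 amu.

0.141 amu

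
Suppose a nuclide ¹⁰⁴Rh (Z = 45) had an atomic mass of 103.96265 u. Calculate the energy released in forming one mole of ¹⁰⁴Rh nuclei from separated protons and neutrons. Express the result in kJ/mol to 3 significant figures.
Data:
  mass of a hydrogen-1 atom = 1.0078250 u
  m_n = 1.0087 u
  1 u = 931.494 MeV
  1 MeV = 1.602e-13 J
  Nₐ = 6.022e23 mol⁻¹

8.11e+10 kJ/mol

Z = 45, so N = A − Z = 104 − 45 = 59.
Mass of separated nucleons = 45(1.0078250) + 59(1.0087) = 45.3521250 + 59.5133 = 104.8654250 u
The mass defect is 104.8654250 − 103.96265 = 0.9027750 u.
Converting to energy: 0.9027750 u × 931.494 MeV/u = 840.929 MeV
Per nucleus in joules: 840.929 MeV × 1.602e-13 J/MeV = 1.3472e-10 J
Per mole: 1.3472e-10 J × 6.022e23 mol⁻¹ = 8.1128e+13 J/mol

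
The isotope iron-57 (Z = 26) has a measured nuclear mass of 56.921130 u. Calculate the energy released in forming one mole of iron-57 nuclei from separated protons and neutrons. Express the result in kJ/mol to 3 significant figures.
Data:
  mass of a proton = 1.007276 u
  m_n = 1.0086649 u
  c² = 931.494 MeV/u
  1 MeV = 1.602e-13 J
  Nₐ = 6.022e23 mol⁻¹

4.82e+10 kJ/mol

With 26 protons and 31 neutrons (A = 57):
Total constituent mass: 26 × 1.007276 + 31 × 1.0086649 = 57.4577879 u
Δm = 57.4577879 − 56.921130 = 0.5366579 u
E_B = 0.5366579 × 931.494 = 499.894 MeV
Per nucleus in joules: 499.894 MeV × 1.602e-13 J/MeV = 8.0083e-11 J
Per mole: 8.0083e-11 J × 6.022e23 mol⁻¹ = 4.8226e+13 J/mol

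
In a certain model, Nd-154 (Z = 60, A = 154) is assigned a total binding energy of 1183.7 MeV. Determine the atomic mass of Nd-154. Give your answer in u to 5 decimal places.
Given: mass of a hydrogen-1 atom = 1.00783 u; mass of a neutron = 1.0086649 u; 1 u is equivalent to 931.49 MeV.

154.01354 u

Mass defect = 1183.7 MeV / (931.49 MeV/u) = 1.2707598 u
Constituent mass = 60(1.00783) + 94(1.0086649) = 155.2843006 u
Atomic mass = 155.2843006 − 1.2707598 = 154.0135408 u ≈ 154.01354 u (to 5 decimal places)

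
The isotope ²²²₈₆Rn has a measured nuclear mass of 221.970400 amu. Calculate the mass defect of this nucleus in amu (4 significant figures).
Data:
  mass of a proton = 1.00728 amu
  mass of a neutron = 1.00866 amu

Mass of separated nucleons = 86(1.00728) + 136(1.00866) = 86.62608 + 137.17776 = 223.80384 amu
The mass defect is 223.80384 − 221.970400 = 1.833440 amu.

1.833 amu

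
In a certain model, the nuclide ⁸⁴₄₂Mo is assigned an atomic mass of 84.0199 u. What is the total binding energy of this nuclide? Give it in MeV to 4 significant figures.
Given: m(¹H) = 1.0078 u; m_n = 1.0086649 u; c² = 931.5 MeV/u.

625.6 MeV

Z = 42, so N = A − Z = 84 − 42 = 42.
Total constituent mass: 42 × 1.0078 + 42 × 1.0086649 = 84.6915258 u
Δm = 84.6915258 − 84.0199 = 0.6716258 u
Binding energy = Δm·c² = 0.6716258 × 931.5 MeV/u = 625.619 MeV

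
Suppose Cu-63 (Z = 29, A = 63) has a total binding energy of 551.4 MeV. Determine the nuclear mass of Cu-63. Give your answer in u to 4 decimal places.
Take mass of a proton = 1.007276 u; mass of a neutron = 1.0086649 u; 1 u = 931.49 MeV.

Mass defect = 551.4 MeV / (931.49 MeV/u) = 0.591955 u
Constituent mass = 29(1.007276) + 34(1.0086649) = 63.5056106 u
Nuclear mass = 63.5056106 − 0.591955 = 62.9136556 u ≈ 62.9137 u (to 4 decimal places)

62.9137 u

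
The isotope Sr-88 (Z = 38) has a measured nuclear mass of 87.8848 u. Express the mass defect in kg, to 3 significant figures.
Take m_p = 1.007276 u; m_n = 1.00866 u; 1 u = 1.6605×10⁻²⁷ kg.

1.37e-27 kg

Σm = 38·m_p + 50·m_n = 38.276488 + 50.43300 = 88.709488 u
Mass defect Δm = 88.709488 − 87.8848 = 0.824688 u
In SI units: 0.824688 u × 1.6605×10⁻²⁷ kg/u = 1.3694e-27 kg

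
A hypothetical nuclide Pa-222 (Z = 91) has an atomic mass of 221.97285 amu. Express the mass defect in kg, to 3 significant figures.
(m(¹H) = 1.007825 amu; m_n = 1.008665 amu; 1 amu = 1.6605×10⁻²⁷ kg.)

3.11e-27 kg

The nucleus contains 91 protons and 222 − 91 = 131 neutrons.
Σm = 91·m(¹H) + 131·m_n = 91.712075 + 132.135115 = 223.847190 amu
Mass defect Δm = 223.847190 − 221.97285 = 1.874340 amu
In SI units: 1.874340 amu × 1.6605×10⁻²⁷ kg/amu = 3.1123e-27 kg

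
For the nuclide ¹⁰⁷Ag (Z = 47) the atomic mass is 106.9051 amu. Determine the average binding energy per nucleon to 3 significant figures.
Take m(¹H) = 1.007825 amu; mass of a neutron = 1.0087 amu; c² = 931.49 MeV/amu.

8.57 MeV/nucleon

Z = 47, so N = A − Z = 107 − 47 = 60.
Σm = 47·m(¹H) + 60·m_n = 47.367775 + 60.5220 = 107.889775 amu
Δm = 107.889775 − 106.9051 = 0.984675 amu
Converting to energy: 0.984675 amu × 931.49 MeV/amu = 917.215 MeV
BE/A = 917.215 MeV / 107 = 8.572 MeV/nucleon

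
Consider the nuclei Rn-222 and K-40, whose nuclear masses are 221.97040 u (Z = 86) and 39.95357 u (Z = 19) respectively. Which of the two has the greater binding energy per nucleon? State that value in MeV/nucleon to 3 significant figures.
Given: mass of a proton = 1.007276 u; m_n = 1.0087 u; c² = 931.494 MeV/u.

Rn-222: Σm = 86(1.007276) + 136(1.0087) = 223.808936 u; Δm = 1.838536 u; E_B = 1712.6 MeV; E_B/A = 7.714 MeV
K-40: Σm = 19(1.007276) + 21(1.0087) = 40.320944 u; Δm = 0.367374 u; E_B = 342.21 MeV; E_B/A = 8.555 MeV
K-40 has the higher binding energy per nucleon, so it is the more tightly bound nucleus.

K-40; 8.56 MeV/nucleon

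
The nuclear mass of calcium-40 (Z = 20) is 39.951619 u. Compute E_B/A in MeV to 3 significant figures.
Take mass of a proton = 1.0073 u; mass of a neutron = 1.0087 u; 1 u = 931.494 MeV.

8.58 MeV/nucleon

The nucleus contains 20 protons and 40 − 20 = 20 neutrons.
Σm = 20·m_p + 20·m_n = 20.1460 + 20.1740 = 40.3200 u
Δm = 40.3200 − 39.951619 = 0.368381 u
Converting to energy: 0.368381 u × 931.494 MeV/u = 343.145 MeV
BE/A = 343.145 MeV / 40 = 8.579 MeV/nucleon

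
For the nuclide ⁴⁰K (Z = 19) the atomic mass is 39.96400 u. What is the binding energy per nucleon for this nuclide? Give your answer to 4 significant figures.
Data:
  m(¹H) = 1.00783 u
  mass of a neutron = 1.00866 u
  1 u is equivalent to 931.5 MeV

8.538 MeV/nucleon

The nucleus contains 19 protons and 40 − 19 = 21 neutrons.
Total constituent mass: 19 × 1.00783 + 21 × 1.00866 = 40.33063 u
Mass defect Δm = 40.33063 − 39.96400 = 0.36663 u
E_B = 0.36663 × 931.5 = 341.516 MeV
BE/A = 341.516 MeV / 40 = 8.538 MeV/nucleon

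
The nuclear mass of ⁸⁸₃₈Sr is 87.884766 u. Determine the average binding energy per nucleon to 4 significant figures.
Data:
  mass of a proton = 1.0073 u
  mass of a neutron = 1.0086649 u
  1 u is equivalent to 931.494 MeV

Total constituent mass: 38 × 1.0073 + 50 × 1.0086649 = 88.7106450 u
Δm = 88.7106450 − 87.884766 = 0.8258790 u
Converting to energy: 0.8258790 u × 931.494 MeV/u = 769.301 MeV
Dividing by A = 88 gives 8.742 MeV per nucleon.

8.742 MeV/nucleon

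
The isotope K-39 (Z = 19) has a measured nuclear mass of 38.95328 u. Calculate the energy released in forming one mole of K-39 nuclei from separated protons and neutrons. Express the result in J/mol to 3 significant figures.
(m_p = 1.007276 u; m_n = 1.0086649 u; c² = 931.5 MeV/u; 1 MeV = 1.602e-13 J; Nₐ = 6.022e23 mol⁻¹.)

3.22e+13 J/mol

The nucleus contains 19 protons and 39 − 19 = 20 neutrons.
Σm = 19·m_p + 20·m_n = 19.138244 + 20.1732980 = 39.3115420 u
Mass defect Δm = 39.3115420 − 38.95328 = 0.3582620 u
E_B = 0.3582620 × 931.5 = 333.721 MeV
Per nucleus in joules: 333.721 MeV × 1.602e-13 J/MeV = 5.3462e-11 J
Per mole: 5.3462e-11 J × 6.022e23 mol⁻¹ = 3.2195e+13 J/mol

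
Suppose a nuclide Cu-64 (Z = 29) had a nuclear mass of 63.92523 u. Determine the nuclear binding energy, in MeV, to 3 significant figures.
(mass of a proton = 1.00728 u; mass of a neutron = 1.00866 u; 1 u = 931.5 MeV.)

Total constituent mass: 29 × 1.00728 + 35 × 1.00866 = 64.51422 u
The mass defect is 64.51422 − 63.92523 = 0.58899 u.
Binding energy = Δm·c² = 0.58899 × 931.5 MeV/u = 548.644 MeV

549 MeV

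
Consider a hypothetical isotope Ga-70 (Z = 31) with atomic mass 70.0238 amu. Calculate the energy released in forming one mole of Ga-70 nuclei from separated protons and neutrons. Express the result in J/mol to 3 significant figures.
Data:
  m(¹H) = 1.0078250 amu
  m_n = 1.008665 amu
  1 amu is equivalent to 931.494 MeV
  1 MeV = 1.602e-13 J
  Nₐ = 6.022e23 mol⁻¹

5.00e+13 J/mol

Z = 31, so N = A − Z = 70 − 31 = 39.
Σm = 31·m(¹H) + 39·m_n = 31.2425750 + 39.337935 = 70.5805100 amu
The mass defect is 70.5805100 − 70.0238 = 0.5567100 amu.
E_B = 0.5567100 × 931.494 = 518.572 MeV
Per nucleus in joules: 518.572 MeV × 1.602e-13 J/MeV = 8.3075e-11 J
Per mole: 8.3075e-11 J × 6.022e23 mol⁻¹ = 5.0028e+13 J/mol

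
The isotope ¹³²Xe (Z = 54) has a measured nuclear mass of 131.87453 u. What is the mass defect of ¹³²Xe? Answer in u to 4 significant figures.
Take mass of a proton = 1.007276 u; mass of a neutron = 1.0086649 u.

1.194 u

With 54 protons and 78 neutrons (A = 132):
Σm = 54·m_p + 78·m_n = 54.392904 + 78.6758622 = 133.0687662 u
Δm = 133.0687662 − 131.87453 = 1.1942362 u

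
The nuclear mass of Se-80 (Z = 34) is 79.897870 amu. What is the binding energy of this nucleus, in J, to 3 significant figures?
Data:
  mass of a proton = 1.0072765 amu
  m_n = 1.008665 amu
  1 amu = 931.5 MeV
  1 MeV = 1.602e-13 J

The nucleus contains 34 protons and 80 − 34 = 46 neutrons.
Total constituent mass: 34 × 1.0072765 + 46 × 1.008665 = 80.6459910 amu
Mass defect Δm = 80.6459910 − 79.897870 = 0.7481210 amu
Binding energy = Δm·c² = 0.7481210 × 931.5 MeV/amu = 696.875 MeV
In joules: 696.875 MeV × 1.602e-13 J/MeV = 1.1164e-10 J

1.12e-10 J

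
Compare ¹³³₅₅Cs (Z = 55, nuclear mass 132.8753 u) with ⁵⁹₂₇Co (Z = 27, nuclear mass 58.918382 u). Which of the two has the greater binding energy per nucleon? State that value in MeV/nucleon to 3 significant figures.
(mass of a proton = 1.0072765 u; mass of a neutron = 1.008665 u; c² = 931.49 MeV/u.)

¹³³₅₅Cs: Σm = 55(1.0072765) + 78(1.008665) = 134.0760775 u; Δm = 1.2007775 u; E_B = 1118.5 MeV; E_B/A = 8.410 MeV
⁵⁹₂₇Co: Σm = 27(1.0072765) + 32(1.008665) = 59.4737455 u; Δm = 0.5553635 u; E_B = 517.32 MeV; E_B/A = 8.768 MeV
⁵⁹₂₇Co has the higher binding energy per nucleon, so it is the more tightly bound nucleus.

⁵⁹₂₇Co; 8.77 MeV/nucleon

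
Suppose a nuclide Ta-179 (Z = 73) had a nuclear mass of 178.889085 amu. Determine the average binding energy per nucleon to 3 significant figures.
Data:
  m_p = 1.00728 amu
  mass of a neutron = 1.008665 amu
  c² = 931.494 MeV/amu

8.12 MeV/nucleon

With 73 protons and 106 neutrons (A = 179):
Σm = 73·m_p + 106·m_n = 73.53144 + 106.918490 = 180.449930 amu
The mass defect is 180.449930 − 178.889085 = 1.560845 amu.
E_B = 1.560845 × 931.494 = 1453.92 MeV
BE/A = 1453.92 MeV / 179 = 8.122 MeV/nucleon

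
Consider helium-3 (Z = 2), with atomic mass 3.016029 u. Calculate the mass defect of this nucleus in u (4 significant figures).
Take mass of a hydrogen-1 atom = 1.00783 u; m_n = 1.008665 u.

0.008296 u

Mass of separated nucleons = 2(1.00783) + 1(1.008665) = 2.01566 + 1.008665 = 3.024325 u
Mass defect Δm = 3.024325 − 3.016029 = 0.008296 u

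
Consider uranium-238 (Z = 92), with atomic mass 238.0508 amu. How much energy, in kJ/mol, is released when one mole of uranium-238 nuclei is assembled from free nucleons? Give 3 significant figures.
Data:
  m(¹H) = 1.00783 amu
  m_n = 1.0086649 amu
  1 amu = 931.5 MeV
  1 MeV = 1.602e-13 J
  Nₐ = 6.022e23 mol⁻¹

The nucleus contains 92 protons and 238 − 92 = 146 neutrons.
Total constituent mass: 92 × 1.00783 + 146 × 1.0086649 = 239.9854354 amu
Δm = 239.9854354 − 238.0508 = 1.9346354 amu
E_B = 1.9346354 × 931.5 = 1802.11 MeV
Per nucleus in joules: 1802.11 MeV × 1.602e-13 J/MeV = 2.8870e-10 J
Per mole: 2.8870e-10 J × 6.022e23 mol⁻¹ = 1.7386e+14 J/mol

1.74e+11 kJ/mol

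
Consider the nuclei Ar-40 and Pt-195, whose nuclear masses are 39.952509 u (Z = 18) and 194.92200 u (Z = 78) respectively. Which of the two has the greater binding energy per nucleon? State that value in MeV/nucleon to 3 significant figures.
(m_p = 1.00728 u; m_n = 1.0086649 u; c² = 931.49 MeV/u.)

Ar-40: Σm = 18(1.00728) + 22(1.0086649) = 40.3216678 u; Δm = 0.3691588 u; E_B = 343.87 MeV; E_B/A = 8.597 MeV
Pt-195: Σm = 78(1.00728) + 117(1.0086649) = 196.5816333 u; Δm = 1.6596333 u; E_B = 1545.9 MeV; E_B/A = 7.928 MeV
Ar-40 has the higher binding energy per nucleon, so it is the more tightly bound nucleus.

Ar-40; 8.60 MeV/nucleon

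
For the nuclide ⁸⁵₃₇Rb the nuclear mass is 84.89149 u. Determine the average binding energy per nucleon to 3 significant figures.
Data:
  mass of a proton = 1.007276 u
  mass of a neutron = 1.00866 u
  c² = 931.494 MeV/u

8.69 MeV/nucleon

Mass of separated nucleons = 37(1.007276) + 48(1.00866) = 37.269212 + 48.41568 = 85.684892 u
The mass defect is 85.684892 − 84.89149 = 0.793402 u.
Binding energy = Δm·c² = 0.793402 × 931.494 MeV/u = 739.049 MeV
BE/A = 739.049 MeV / 85 = 8.6947 MeV/nucleon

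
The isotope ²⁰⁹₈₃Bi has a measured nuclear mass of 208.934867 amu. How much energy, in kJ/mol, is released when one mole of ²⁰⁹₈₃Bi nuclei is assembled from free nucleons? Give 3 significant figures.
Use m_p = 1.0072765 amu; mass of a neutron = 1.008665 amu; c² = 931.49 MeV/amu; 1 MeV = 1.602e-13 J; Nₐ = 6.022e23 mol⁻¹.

1.58e+11 kJ/mol

Σm = 83·m_p + 126·m_n = 83.6039495 + 127.091790 = 210.6957395 amu
Δm = 210.6957395 − 208.934867 = 1.7608725 amu
Binding energy = Δm·c² = 1.7608725 × 931.49 MeV/amu = 1640.24 MeV
Per nucleus in joules: 1640.24 MeV × 1.602e-13 J/MeV = 2.6277e-10 J
Per mole: 2.6277e-10 J × 6.022e23 mol⁻¹ = 1.5824e+14 J/mol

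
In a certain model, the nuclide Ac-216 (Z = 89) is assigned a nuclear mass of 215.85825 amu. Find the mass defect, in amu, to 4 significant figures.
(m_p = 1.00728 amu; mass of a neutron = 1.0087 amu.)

1.895 amu

Z = 89, so N = A − Z = 216 − 89 = 127.
Σm = 89·m_p + 127·m_n = 89.64792 + 128.1049 = 217.75282 amu
Δm = 217.75282 − 215.85825 = 1.89457 amu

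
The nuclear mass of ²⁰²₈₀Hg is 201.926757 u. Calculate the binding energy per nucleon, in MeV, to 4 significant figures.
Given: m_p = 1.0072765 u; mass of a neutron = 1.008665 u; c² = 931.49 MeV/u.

With 80 protons and 122 neutrons (A = 202):
Total constituent mass: 80 × 1.0072765 + 122 × 1.008665 = 203.6392500 u
Δm = 203.6392500 − 201.926757 = 1.7124930 u
Binding energy = Δm·c² = 1.7124930 × 931.49 MeV/u = 1595.17 MeV
Dividing by A = 202 gives 7.897 MeV per nucleon.

7.897 MeV/nucleon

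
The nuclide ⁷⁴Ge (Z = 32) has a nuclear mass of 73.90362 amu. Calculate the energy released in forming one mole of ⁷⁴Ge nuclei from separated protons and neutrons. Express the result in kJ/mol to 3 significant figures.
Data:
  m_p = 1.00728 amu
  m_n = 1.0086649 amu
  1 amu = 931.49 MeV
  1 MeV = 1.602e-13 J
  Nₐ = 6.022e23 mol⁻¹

With 32 protons and 42 neutrons (A = 74):
Σm = 32·m_p + 42·m_n = 32.23296 + 42.3639258 = 74.5968858 amu
Mass defect Δm = 74.5968858 − 73.90362 = 0.6932658 amu
Binding energy = Δm·c² = 0.6932658 × 931.49 MeV/amu = 645.770 MeV
Per nucleus in joules: 645.770 MeV × 1.602e-13 J/MeV = 1.0345e-10 J
Per mole: 1.0345e-10 J × 6.022e23 mol⁻¹ = 6.2298e+13 J/mol

6.23e+10 kJ/mol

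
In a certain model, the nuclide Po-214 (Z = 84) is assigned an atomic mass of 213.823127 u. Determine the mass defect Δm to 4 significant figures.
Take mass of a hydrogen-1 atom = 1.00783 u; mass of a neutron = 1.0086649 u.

Σm = 84·m(¹H) + 130·m_n = 84.65772 + 131.1264370 = 215.7841570 u
Δm = 215.7841570 − 213.823127 = 1.9610300 u

1.961 u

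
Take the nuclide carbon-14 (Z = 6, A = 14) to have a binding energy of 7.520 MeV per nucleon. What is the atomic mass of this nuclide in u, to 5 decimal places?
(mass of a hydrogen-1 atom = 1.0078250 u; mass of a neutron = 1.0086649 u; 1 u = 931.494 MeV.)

14.00325 u

Total binding energy = 14 × 7.520 = 105.280 MeV
Mass defect = 105.280 MeV / (931.494 MeV/u) = 0.1130227 u
Constituent mass = 6(1.0078250) + 8(1.0086649) = 14.1162692 u
Atomic mass = 14.1162692 − 0.1130227 = 14.0032465 u ≈ 14.00325 u (to 5 decimal places)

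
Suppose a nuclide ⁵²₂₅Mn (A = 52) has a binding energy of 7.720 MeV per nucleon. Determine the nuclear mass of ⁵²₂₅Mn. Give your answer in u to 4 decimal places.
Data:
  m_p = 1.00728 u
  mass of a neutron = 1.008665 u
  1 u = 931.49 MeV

51.9850 u

Total binding energy = 52 × 7.720 = 401.440 MeV
Mass defect = 401.440 MeV / (931.49 MeV/u) = 0.430965 u
Constituent mass = 25(1.00728) + 27(1.008665) = 52.415955 u
Nuclear mass = 52.415955 − 0.430965 = 51.984990 u ≈ 51.9850 u (to 4 decimal places)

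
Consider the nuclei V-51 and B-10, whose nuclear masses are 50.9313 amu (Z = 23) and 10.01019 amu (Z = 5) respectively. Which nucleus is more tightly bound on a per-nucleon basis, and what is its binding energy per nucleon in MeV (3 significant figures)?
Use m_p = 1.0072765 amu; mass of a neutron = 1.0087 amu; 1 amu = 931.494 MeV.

V-51: Σm = 23(1.0072765) + 28(1.0087) = 51.4109595 amu; Δm = 0.4796595 amu; E_B = 446.80 MeV; E_B/A = 8.761 MeV
B-10: Σm = 5(1.0072765) + 5(1.0087) = 10.0798825 amu; Δm = 0.0696925 amu; E_B = 64.918 MeV; E_B/A = 6.492 MeV
V-51 has the higher binding energy per nucleon, so it is the more tightly bound nucleus.

V-51; 8.76 MeV/nucleon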